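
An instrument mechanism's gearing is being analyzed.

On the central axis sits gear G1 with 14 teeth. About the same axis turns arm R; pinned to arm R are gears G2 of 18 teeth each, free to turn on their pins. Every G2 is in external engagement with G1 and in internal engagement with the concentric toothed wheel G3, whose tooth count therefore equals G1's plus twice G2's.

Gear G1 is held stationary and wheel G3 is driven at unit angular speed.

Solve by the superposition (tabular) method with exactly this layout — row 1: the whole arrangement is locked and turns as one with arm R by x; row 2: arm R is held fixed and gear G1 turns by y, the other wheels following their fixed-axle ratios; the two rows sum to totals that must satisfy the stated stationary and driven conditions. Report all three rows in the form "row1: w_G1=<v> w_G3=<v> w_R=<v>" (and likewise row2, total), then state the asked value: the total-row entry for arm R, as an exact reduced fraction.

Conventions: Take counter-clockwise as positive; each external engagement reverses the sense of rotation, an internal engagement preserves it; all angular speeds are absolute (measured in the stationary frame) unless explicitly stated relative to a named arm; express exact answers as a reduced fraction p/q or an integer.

topology: planetary set — G1 14T / G2 18T / G3 50T, arm = carrier (Willis)
row 1 (train locked, turned with arm): all members turn x
row 2: sun turns y, ring = −(14/50)·y, arm 0
boundary: total ω_sun = x + y = 0 and total ω_ring = x − (14/50)·y = 1  ⇒  y = -25/32, x = 25/32
row 2 ring = −(14/50)·(-25/32) = 7/32
totals (row 1 + row 2): sun 25/32 + (-25/32) = 0, ring 25/32 + 7/32 = 1, arm 25/32 + 0 = 25/32
asked cell (total, arm) = 25/32

row1: w_G1=25/32 w_G3=25/32 w_R=25/32
row2: w_G1=-25/32 w_G3=7/32 w_R=0
total: w_G1=0 w_G3=1 w_R=25/32
asked value: 25/32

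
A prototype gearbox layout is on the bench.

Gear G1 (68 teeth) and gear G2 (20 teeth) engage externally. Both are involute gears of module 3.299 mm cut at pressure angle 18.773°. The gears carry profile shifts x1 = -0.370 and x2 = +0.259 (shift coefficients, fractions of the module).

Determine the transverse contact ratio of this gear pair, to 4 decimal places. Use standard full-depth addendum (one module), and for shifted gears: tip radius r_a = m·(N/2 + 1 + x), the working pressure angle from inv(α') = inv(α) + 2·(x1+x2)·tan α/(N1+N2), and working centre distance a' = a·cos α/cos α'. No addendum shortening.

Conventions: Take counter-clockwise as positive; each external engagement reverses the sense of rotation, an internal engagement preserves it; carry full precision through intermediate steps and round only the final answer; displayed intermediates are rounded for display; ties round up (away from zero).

1.6982

class = single-mesh tooth geometry [involute pair 68T × 20T, m = 3.299]
base radii: r_b1 = 106.198883, r_b2 = 31.234966
tip radii: r_a1 = 114.244370, r_a2 = 37.143441
inv(α') = inv(18.773°) + 2·(-0.370+0.259)·tan α/(68+20) = 0.01139386  ⇒  α' = 18.33697°
a' = a·cos α / cos α' = 145.1560·cos 18.773°/cos 18.33697° = 144.785681
action lengths: √(r_a1²−r_b1²) = 42.113814, √(r_a2²−r_b2²) = 20.100053
base pitch p_b = π·m·cos α = 9.812754
CR = (42.113814 + 20.100053 − 144.785681·sin 18.33697°)/9.812754 = 1.698153
contact ratio ≈ 1.6982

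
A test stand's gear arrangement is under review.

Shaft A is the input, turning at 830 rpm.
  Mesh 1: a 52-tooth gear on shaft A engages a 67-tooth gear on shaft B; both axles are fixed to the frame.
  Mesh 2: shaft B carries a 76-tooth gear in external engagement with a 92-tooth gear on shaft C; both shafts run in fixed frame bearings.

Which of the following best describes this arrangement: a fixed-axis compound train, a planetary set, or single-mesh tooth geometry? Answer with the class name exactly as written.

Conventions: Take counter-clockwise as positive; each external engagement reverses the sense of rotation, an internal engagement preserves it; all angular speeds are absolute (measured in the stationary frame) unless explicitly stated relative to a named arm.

fixed-axis compound train

topology: fixed-axis compound train — 2 meshes, A→C
classification: fixed-axis compound train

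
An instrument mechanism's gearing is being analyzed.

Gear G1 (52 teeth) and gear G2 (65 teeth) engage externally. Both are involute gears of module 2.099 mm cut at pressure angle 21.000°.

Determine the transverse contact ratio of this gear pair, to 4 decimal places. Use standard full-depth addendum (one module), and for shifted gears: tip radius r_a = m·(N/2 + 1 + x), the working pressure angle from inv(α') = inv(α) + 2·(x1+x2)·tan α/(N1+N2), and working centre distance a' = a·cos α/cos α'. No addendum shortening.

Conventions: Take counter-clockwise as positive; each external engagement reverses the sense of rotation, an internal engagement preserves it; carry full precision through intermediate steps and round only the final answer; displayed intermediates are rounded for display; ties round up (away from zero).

1.7253

topology: single-mesh involute geometry — m = 2.099, 52T/65T pair
base radii: r_b1 = 50.949218, r_b2 = 63.686523
tip radii: r_a1 = 56.673000, r_a2 = 70.316500
no profile shift: α' = α, a' = a
action lengths: √(r_a1²−r_b1²) = 24.819470, √(r_a2²−r_b2²) = 29.806660
base pitch p_b = π·m·cos α = 6.156219
CR = (24.819470 + 29.806660 − 122.791500·sin 21.00000°)/6.156219 = 1.725344
contact ratio ≈ 1.7253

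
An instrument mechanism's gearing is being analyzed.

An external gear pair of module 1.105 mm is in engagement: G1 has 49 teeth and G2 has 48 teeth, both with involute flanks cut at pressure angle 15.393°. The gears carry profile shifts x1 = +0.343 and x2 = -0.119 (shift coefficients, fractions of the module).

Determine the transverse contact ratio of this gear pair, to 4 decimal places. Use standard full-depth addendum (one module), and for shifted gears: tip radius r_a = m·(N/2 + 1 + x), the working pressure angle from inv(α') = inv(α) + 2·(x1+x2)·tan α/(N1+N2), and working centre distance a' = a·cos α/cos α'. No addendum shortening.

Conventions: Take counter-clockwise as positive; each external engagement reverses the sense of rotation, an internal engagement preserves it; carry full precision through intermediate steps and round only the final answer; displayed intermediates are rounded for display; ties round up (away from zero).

1.9671

class = single-mesh tooth geometry [involute pair 49T × 48T, m = 1.105]
base radii: r_b1 = 26.101351, r_b2 = 25.568670
tip radii: r_a1 = 28.556515, r_a2 = 27.493505
inv(α') = inv(15.393°) + 2·(+0.343-0.119)·tan α/(49+48) = 0.00792748  ⇒  α' = 16.29711°
a' = a·cos α / cos α' = 53.5925·cos 15.393°/cos 16.29711° = 53.833062
action lengths: √(r_a1²−r_b1²) = 11.584215, √(r_a2²−r_b2²) = 10.106231
base pitch p_b = π·m·cos α = 3.346931
CR = (11.584215 + 10.106231 − 53.833062·sin 16.29711°)/3.346931 = 1.967148
contact ratio ≈ 1.9671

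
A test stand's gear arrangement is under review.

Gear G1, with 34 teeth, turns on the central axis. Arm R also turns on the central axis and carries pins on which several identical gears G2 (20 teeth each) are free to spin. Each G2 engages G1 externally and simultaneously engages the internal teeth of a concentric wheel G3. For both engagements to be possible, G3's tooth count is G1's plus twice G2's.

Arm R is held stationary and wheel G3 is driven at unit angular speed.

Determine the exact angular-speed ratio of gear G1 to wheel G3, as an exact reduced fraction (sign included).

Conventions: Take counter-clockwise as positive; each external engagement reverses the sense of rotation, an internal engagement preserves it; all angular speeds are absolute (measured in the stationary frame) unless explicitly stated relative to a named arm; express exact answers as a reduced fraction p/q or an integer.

-37/17

planetary set (34T centre, 20T on arm, 74T internal) — Willis relation
ring teeth: 34 + 2·20 = 74
34(ω_sun−ω_arm) = −74(ω_ring−ω_arm),  ω_arm = 0, ω_ring = 1
ω_sun = 0 − (74/34)(1−0) = -37/17
ω_out/ω_in = -37/17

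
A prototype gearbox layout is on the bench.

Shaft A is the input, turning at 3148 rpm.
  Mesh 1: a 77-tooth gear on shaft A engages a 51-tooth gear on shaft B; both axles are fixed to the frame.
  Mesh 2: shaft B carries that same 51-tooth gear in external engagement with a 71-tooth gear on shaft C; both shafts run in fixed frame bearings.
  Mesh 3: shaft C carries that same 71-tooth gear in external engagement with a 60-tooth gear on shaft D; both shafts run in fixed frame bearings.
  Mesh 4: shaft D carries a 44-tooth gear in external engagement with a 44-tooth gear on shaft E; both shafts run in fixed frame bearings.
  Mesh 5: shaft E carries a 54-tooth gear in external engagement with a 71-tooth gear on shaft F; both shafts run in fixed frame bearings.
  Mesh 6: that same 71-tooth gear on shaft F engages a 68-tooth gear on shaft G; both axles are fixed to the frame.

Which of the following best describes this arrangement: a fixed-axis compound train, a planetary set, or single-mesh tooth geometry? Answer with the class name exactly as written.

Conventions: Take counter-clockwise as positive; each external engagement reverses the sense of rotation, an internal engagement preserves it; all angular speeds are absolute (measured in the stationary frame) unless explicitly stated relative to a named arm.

topology: fixed-axis compound train — 6 meshes, A→G
classification: fixed-axis compound train

fixed-axis compound train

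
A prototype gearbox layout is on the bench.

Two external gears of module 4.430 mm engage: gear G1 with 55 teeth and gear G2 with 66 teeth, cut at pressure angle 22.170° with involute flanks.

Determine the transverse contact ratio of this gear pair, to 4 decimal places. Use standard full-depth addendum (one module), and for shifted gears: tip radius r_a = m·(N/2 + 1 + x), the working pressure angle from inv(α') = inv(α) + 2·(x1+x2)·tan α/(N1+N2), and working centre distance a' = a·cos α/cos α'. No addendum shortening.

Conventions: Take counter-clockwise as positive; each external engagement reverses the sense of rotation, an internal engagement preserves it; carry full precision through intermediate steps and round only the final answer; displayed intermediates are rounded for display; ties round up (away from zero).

1.6726

recognized (one external pair, fixed centres): single-mesh tooth geometry, m = 4.430, N1 = 55, N2 = 66
base radii: r_b1 = 112.818270, r_b2 = 135.381924
tip radii: r_a1 = 126.255000, r_a2 = 150.620000
no profile shift: α' = α, a' = a
action lengths: √(r_a1²−r_b1²) = 56.677711, √(r_a2²−r_b2²) = 66.016051
base pitch p_b = π·m·cos α = 12.888329
CR = (56.677711 + 66.016051 − 268.015000·sin 22.17000°)/12.888329 = 1.672576
contact ratio ≈ 1.6726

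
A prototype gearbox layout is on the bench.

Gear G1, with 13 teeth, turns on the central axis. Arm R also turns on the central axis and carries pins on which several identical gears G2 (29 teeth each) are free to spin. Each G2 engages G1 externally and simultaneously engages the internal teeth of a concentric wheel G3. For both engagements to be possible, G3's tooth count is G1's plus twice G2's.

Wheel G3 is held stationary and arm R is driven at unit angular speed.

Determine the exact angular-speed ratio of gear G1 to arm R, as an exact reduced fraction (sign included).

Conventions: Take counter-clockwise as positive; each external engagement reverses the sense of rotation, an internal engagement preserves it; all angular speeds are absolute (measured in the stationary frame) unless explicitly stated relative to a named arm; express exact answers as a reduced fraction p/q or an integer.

84/13

recognized (axles ride arm R): planetary set, 13/29/71 teeth
ring teeth: 13 + 2·29 = 71
13(ω_sun−ω_arm) = −71(ω_ring−ω_arm),  ω_ring = 0, ω_arm = 1
ω_sun = 1 − (71/13)(0−1) = 84/13
ω_out/ω_in = 84/13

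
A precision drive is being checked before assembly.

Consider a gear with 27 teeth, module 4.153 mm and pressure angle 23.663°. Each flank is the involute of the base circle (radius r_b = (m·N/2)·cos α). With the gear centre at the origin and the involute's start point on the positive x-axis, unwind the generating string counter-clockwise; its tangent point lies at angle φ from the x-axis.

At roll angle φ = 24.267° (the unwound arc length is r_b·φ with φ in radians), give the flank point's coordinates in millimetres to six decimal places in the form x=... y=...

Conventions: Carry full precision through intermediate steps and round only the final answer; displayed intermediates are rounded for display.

x=55.752980 y=1.277329

class = single-mesh tooth geometry [base-circle involute, m = 4.153, 27T]
pitch radius r_p = m·N/2 = 4.153·27/2 = 56.065500
base radius r_b = r_p·cos α = 56.065500·cos 23.663° = 51.351623
roll angle φ = 24.267° = 0.42353905 rad
x = r_b·(cos φ + φ·sin φ) = 55.752980
y = r_b·(sin φ − φ·cos φ) = 1.277329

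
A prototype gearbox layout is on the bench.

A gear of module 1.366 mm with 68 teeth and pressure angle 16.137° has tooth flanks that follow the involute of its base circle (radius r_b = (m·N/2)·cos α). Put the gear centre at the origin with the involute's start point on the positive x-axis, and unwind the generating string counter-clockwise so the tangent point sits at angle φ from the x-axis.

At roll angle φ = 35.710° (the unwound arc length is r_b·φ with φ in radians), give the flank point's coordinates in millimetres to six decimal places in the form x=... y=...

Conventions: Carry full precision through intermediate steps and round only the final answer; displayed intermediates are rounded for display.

x=52.455751 y=3.462483

topology: single-mesh involute geometry — m = 1.366, N = 68
pitch radius r_p = m·N/2 = 1.366·68/2 = 46.444000
base radius r_b = r_p·cos α = 46.444000·cos 16.137° = 44.614100
roll angle φ = 35.710° = 0.62325708 rad
x = r_b·(cos φ + φ·sin φ) = 52.455751
y = r_b·(sin φ − φ·cos φ) = 3.462483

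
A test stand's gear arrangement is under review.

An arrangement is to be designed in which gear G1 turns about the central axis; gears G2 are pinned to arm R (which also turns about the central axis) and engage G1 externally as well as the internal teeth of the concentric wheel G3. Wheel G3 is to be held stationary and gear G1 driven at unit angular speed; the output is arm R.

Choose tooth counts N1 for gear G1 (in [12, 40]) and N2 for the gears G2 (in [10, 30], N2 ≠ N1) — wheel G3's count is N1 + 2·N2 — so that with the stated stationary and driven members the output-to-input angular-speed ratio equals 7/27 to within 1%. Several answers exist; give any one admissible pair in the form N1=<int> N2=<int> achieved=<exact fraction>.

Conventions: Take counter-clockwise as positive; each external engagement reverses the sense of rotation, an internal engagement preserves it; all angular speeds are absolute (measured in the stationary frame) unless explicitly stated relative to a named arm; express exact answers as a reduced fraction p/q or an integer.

N1=14 N2=13 achieved=7/27

design class (target 7/27): planetary set
Willis with ω_ring = 0: ω_arm/ω_sun = N1/(N1+N3); set equal to 7/27  ⇒  N3/N1 = 1/(7/27) − 1 = 20/7
N3 = N1 + 2·N2  ⇒  N2/N1 = (N3/N1 − 1)/2 = (20/7 − 1)/2 = 13/14
smallest multiple with N1 ≥ 12 and N2 ≥ 10: k = 1  ⇒  N1 = 1·14 = 14, N2 = 1·13 = 13 (N1 ≤ 40, N2 ≤ 30, N2 ≠ N1 ✓), N3 = 14 + 2·13 = 40
check: N1/(N1+N3) with N1 = 14, N3 = 40 gives 7/27; |achieved − target| = 0 ≤ 7/2700 ✓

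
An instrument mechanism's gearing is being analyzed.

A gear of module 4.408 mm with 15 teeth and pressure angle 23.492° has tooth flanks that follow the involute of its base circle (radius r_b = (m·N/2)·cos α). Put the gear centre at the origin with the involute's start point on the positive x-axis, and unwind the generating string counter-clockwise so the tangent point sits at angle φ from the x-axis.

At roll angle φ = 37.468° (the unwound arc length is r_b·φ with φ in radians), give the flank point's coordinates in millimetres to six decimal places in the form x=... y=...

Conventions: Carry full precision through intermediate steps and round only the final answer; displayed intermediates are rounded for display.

x=36.126001 y=2.707275

topology: single-mesh involute geometry — m = 4.408, N = 15
pitch radius r_p = m·N/2 = 4.408·15/2 = 33.060000
base radius r_b = r_p·cos α = 33.060000·cos 23.492° = 30.319846
roll angle φ = 37.468° = 0.65393996 rad
x = r_b·(cos φ + φ·sin φ) = 36.126001
y = r_b·(sin φ − φ·cos φ) = 2.707275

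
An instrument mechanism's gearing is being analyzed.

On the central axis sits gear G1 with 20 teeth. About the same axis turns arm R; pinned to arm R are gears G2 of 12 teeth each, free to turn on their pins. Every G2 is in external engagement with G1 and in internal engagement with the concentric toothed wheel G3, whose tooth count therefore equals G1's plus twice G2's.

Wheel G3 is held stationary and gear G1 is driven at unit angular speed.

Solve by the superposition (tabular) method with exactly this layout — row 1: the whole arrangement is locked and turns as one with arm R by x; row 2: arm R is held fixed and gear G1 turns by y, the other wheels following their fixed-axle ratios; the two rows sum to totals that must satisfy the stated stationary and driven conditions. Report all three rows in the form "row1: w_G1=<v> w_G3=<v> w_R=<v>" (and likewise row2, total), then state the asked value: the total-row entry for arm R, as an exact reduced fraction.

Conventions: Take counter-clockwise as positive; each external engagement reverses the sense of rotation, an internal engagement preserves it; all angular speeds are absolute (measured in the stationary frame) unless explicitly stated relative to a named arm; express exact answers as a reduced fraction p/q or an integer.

class = planetary set [G3 = 20+2·12 = 44; Willis about the carrier]
superposition row 1 [locked train]: every member turns x
row 2 — arm fixed, fixed-axis ratios: sun y, ring −(20/44)·y, arm 0
boundary: total ω_ring = x − (20/44)·y = 0 and total ω_sun = x + y = 1  ⇒  y = 11/16, x = 5/16
row 2 ring = −(20/44)·11/16 = -5/16
totals (row 1 + row 2): sun 5/16 + 11/16 = 1, ring 5/16 + (-5/16) = 0, arm 5/16 + 0 = 5/16
asked cell (total, arm) = 5/16

row1: w_G1=5/16 w_G3=5/16 w_R=5/16
row2: w_G1=11/16 w_G3=-5/16 w_R=0
total: w_G1=1 w_G3=0 w_R=5/16
asked value: 5/16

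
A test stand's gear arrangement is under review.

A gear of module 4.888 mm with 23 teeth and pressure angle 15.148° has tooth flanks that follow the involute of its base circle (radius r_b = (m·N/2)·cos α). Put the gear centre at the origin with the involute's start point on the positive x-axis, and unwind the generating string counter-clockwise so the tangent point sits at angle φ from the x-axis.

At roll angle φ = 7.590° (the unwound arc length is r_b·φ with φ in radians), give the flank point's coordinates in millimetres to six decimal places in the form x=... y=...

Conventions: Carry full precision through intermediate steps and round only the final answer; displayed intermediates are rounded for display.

class = single-mesh tooth geometry [base-circle involute, m = 4.888, 23T]
pitch radius r_p = m·N/2 = 4.888·23/2 = 56.212000
base radius r_b = r_p·cos α = 56.212000·cos 15.148° = 54.258861
roll angle φ = 7.590° = 0.13247049 rad
x = r_b·(cos φ + φ·sin φ) = 54.732853
y = r_b·(sin φ − φ·cos φ) = 0.041971

x=54.732853 y=0.041971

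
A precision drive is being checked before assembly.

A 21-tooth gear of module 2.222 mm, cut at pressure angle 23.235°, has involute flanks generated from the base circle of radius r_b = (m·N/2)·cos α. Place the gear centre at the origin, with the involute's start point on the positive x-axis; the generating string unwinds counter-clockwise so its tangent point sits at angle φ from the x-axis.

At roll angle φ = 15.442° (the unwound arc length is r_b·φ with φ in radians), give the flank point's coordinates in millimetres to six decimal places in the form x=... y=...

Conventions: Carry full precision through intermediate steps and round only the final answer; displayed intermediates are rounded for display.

x=22.203275 y=0.138887

class = single-mesh tooth geometry [base-circle involute, m = 2.222, 21T]
pitch radius r_p = m·N/2 = 2.222·21/2 = 23.331000
base radius r_b = r_p·cos α = 23.331000·cos 23.235° = 21.438728
roll angle φ = 15.442° = 0.26951374 rad
x = r_b·(cos φ + φ·sin φ) = 22.203275
y = r_b·(sin φ − φ·cos φ) = 0.138887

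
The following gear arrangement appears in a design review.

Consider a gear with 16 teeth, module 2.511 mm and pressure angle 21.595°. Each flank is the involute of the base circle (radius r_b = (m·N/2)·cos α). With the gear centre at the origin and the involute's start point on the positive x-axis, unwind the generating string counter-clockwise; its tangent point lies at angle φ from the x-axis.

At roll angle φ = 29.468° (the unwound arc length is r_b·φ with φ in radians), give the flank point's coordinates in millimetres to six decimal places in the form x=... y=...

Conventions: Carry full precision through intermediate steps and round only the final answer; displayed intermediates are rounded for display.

single-mesh involute tooth geometry (16T wheel at module 2.511)
pitch radius r_p = m·N/2 = 2.511·16/2 = 20.088000
base radius r_b = r_p·cos α = 20.088000·cos 21.595° = 18.677995
roll angle φ = 29.468° = 0.51431362 rad
x = r_b·(cos φ + φ·sin φ) = 20.987355
y = r_b·(sin φ − φ·cos φ) = 0.824824

x=20.987355 y=0.824824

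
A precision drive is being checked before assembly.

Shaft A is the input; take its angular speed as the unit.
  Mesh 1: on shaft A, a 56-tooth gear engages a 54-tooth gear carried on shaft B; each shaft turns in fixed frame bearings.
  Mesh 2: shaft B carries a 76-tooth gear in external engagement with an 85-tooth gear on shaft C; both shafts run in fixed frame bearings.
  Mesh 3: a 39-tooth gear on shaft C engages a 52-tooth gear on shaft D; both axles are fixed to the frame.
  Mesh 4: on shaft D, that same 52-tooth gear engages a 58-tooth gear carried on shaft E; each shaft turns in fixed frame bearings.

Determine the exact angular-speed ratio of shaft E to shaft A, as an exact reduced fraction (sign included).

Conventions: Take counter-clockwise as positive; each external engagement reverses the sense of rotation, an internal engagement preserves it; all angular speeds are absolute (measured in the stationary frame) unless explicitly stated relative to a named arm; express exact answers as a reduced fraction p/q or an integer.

13832/22185

class = fixed-axis compound train [4 meshes; 4 ratios multiply, 4 sense flips]
mesh 1 [56T→54T]: running ratio 28/27, sense −
mesh 2 [76T→85T]: running ratio 2128/2295, sense +
mesh 3 [39T→52T]: running ratio 532/765, sense −
mesh 4 [52T→58T]: running ratio 13832/22185, sense +
ω_out/ω_in = 13832/22185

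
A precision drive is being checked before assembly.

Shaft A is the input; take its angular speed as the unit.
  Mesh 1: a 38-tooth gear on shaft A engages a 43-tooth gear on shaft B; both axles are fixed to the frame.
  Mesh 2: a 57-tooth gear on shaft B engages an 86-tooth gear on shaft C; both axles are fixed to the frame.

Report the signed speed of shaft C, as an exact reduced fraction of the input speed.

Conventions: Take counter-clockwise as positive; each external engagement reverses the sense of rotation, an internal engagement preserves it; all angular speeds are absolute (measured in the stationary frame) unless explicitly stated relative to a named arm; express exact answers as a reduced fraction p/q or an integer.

2-mesh fixed-axis compound train (all bearings frame-fixed)
mesh 1 [38T→43T]: |ω|/ω_in = 1×38/43 = 38/43, sense flips to −
mesh 2 [57T→86T]: |ω|/ω_in = (38/43)×57/86 = 1083/1849, sense flips to +
signed output speed (× input speed) = 1083/1849

1083/1849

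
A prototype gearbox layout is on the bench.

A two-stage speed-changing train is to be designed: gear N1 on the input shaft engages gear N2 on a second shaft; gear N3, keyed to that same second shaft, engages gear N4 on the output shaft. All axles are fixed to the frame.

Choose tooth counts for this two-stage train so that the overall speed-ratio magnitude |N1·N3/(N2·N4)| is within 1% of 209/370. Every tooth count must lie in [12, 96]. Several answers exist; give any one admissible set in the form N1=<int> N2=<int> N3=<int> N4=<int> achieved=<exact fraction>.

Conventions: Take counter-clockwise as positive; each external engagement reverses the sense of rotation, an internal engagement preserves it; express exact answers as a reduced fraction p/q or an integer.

design class (target 209/370): fixed-axis compound train
target = 209/370 in lowest terms: an exact hit needs N1·N3 = k·209 and N2·N4 = k·370 for one integer k, every count in [12, 96]; additionally prefer no 1:1 stage (N1 ≠ N2, N3 ≠ N4)
k = 1: no 1:1-free in-range split of k·209 and k·370 into factor pairs; take k = 2
k = 2: N1·N3 = 418 = 19·22, N2·N4 = 740 = 20·37
achieved = 19·22/(20·37) = 209/370; |achieved − target| = 0 ≤ 209/37000 ✓

N1=19 N2=20 N3=22 N4=37 achieved=209/370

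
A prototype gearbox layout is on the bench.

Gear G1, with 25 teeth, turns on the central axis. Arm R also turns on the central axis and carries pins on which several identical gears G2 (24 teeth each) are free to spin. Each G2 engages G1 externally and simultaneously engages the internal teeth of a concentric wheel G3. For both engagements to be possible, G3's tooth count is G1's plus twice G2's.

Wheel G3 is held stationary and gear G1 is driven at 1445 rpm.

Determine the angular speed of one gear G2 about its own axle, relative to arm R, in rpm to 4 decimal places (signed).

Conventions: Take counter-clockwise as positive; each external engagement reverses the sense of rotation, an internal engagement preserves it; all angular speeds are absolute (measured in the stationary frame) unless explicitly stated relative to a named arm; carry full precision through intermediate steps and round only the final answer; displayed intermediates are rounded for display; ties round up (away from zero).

recognized (axles ride arm R): planetary set, 25/24/73 teeth
normalise by the input: solve with ω_sun = 1, then scale by 1445 rpm
ring teeth: 25 + 2·24 = 73
25(ω_sun−ω_arm) = −73(ω_ring−ω_arm),  ω_ring = 0, ω_sun = 1
25(1−ω_arm) = −73(0−ω_arm)  ⇒  98·ω_arm = 25  ⇒  ω_arm = 25/98
sun–planet mesh: 25·(1−25/98) = −24·(ω_p−ω_arm)  ⇒  ω_p−ω_arm = -1825/2352
scale: ω_p−ω_arm = -1825/2352 × 1445 rpm = -1121.2266 rpm

-1121.2266 rpm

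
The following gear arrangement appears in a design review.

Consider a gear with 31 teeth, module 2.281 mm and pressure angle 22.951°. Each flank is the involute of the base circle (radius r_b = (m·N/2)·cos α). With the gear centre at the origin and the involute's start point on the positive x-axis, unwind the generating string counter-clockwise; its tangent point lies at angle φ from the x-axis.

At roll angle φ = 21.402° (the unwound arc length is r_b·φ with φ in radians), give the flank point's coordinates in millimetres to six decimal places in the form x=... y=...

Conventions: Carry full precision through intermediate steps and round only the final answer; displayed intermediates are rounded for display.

recognized (one wheel, involute flank): single-mesh tooth geometry, m = 2.281, N = 31
pitch radius r_p = m·N/2 = 2.281·31/2 = 35.355500
base radius r_b = r_p·cos α = 35.355500·cos 22.951° = 32.556712
roll angle φ = 21.402° = 0.37353537 rad
x = r_b·(cos φ + φ·sin φ) = 34.749393
y = r_b·(sin φ − φ·cos φ) = 0.557754

x=34.749393 y=0.557754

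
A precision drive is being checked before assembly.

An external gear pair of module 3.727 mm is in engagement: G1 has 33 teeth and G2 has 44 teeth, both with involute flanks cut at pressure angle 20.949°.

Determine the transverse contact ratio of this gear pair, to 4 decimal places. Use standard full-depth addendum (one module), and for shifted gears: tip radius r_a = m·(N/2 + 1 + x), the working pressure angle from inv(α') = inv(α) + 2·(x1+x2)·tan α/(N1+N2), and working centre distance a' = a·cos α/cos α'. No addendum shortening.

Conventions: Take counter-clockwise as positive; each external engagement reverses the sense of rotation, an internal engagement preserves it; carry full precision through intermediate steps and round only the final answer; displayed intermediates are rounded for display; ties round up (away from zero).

1.6590

single-mesh involute tooth geometry (33T engaging 44T at module 3.727)
base radii: r_b1 = 57.430589, r_b2 = 76.574118
tip radii: r_a1 = 65.222500, r_a2 = 85.721000
no profile shift: α' = α, a' = a
action lengths: √(r_a1²−r_b1²) = 30.914430, √(r_a2²−r_b2²) = 38.529135
base pitch p_b = π·m·cos α = 10.934759
CR = (30.914430 + 38.529135 − 143.489500·sin 20.94900°)/10.934759 = 1.659002
contact ratio ≈ 1.6590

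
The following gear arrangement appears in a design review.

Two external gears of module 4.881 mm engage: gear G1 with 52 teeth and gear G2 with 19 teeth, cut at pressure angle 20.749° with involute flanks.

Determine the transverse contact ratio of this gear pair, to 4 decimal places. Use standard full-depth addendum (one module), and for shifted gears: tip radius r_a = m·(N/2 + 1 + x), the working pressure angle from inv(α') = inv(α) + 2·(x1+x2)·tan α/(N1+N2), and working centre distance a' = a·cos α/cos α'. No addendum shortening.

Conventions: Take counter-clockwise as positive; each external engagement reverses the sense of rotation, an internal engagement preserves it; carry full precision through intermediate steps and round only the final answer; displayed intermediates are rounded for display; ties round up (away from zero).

topology: single-mesh involute geometry — m = 4.881, 52T/19T pair
base radii: r_b1 = 118.675054, r_b2 = 43.362039
tip radii: r_a1 = 131.787000, r_a2 = 51.250500
no profile shift: α' = α, a' = a
action lengths: √(r_a1²−r_b1²) = 57.306588, √(r_a2²−r_b2²) = 27.319358
base pitch p_b = π·m·cos α = 14.339564
CR = (57.306588 + 27.319358 − 173.275500·sin 20.74900°)/14.339564 = 1.620608
contact ratio ≈ 1.6206

1.6206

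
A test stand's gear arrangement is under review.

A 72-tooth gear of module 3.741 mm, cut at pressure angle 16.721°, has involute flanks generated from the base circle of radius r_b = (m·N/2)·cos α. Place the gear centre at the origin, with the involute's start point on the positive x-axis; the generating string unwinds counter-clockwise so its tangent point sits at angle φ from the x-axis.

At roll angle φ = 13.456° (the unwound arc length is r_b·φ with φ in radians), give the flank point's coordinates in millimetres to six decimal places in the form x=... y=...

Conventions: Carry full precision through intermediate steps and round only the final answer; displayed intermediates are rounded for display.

recognized (one wheel, involute flank): single-mesh tooth geometry, m = 3.741, N = 72
pitch radius r_p = m·N/2 = 3.741·72/2 = 134.676000
base radius r_b = r_p·cos α = 134.676000·cos 16.721° = 128.981509
roll angle φ = 13.456° = 0.23485150 rad
x = r_b·(cos φ + φ·sin φ) = 132.489615
y = r_b·(sin φ − φ·cos φ) = 0.553846

x=132.489615 y=0.553846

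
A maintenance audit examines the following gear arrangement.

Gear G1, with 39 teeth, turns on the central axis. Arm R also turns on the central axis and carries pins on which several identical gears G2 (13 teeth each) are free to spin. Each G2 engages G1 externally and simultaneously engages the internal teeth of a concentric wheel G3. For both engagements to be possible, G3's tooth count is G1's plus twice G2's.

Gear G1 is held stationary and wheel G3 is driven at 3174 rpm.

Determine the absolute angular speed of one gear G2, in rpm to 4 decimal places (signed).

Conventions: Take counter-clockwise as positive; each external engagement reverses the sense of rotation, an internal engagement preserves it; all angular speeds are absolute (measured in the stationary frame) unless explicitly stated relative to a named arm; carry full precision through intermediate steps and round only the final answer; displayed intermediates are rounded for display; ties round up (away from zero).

+7935.0000 rpm

class = planetary set [G3 = 39+2·13 = 65; Willis about the carrier]
normalise by the input: solve with ω_ring = 1, then scale by 3174 rpm
ring teeth: 39 + 2·13 = 65
39(ω_sun−ω_arm) = −65(ω_ring−ω_arm),  ω_sun = 0, ω_ring = 1
39(0−ω_arm) = −65(1−ω_arm)  ⇒  104·ω_arm = 65  ⇒  ω_arm = 5/8
sun–planet mesh: 39·(0−5/8) = −13·(ω_p−ω_arm)  ⇒  ω_p−ω_arm = 15/8
ω_p = 5/8 + 15/8 = 5/2
scale: ω_p = 5/2 × 3174 rpm = +7935.0000 rpm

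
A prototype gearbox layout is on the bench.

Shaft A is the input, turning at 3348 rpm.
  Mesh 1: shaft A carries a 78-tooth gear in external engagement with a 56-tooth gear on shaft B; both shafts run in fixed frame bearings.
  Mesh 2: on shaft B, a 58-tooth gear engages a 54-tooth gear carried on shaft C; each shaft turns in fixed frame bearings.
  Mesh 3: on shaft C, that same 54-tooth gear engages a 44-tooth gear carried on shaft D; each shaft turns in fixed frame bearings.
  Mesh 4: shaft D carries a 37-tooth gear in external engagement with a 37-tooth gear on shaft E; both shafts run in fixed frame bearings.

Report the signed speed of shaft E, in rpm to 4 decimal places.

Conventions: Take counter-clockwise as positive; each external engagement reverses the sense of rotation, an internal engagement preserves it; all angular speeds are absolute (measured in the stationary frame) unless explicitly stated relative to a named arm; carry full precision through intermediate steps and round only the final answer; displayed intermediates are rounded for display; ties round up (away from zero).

+6147.0584 rpm

topology: fixed-axis compound train — 4 meshes, A→E
mesh 1 [78T→56T]: ω = 3348.0000×78/56 = 4663.2857 rpm, sense flips to −
mesh 2 [58T→54T]: ω = 4663.2857×58/54 = 5008.7143 rpm, sense flips to +
mesh 3 [54T→44T]: ω = 5008.7143×54/44 = 6147.0584 rpm, sense flips to −
mesh 4 [37T→37T]: ω = 6147.0584×37/37 = 6147.0584 rpm, sense flips to +
signed output speed = +6147.0584 rpm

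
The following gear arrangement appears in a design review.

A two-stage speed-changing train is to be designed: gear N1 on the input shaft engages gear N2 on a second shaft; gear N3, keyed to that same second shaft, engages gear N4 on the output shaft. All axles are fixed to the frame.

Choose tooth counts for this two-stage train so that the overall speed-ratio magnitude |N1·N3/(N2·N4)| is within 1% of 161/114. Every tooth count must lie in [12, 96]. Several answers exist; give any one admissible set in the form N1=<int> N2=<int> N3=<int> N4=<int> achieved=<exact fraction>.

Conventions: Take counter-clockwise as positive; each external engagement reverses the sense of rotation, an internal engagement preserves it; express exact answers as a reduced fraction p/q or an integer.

2-stage fixed-axis compound train for ratio 161/114
target = 161/114 in lowest terms: an exact hit needs N1·N3 = k·161 and N2·N4 = k·114 for one integer k, every count in [12, 96]; additionally prefer no 1:1 stage (N1 ≠ N2, N3 ≠ N4)
k = 1: no 1:1-free in-range split of k·161 and k·114 into factor pairs; take k = 2
k = 2: N1·N3 = 322 = 14·23, N2·N4 = 228 = 12·19
achieved = 14·23/(12·19) = 161/114; |achieved − target| = 0 ≤ 161/11400 ✓

N1=14 N2=12 N3=23 N4=19 achieved=161/114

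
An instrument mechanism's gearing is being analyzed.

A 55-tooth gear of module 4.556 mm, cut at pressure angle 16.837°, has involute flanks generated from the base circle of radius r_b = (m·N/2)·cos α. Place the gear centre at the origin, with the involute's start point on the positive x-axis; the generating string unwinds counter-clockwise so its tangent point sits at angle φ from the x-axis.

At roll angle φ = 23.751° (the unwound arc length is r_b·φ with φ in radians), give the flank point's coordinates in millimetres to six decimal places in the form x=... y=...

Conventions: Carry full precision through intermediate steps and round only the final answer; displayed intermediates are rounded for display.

x=129.784050 y=2.798748

class = single-mesh tooth geometry [base-circle involute, m = 4.556, 55T]
pitch radius r_p = m·N/2 = 4.556·55/2 = 125.290000
base radius r_b = r_p·cos α = 125.290000·cos 16.837° = 119.919150
roll angle φ = 23.751° = 0.41453315 rad
x = r_b·(cos φ + φ·sin φ) = 129.784050
y = r_b·(sin φ − φ·cos φ) = 2.798748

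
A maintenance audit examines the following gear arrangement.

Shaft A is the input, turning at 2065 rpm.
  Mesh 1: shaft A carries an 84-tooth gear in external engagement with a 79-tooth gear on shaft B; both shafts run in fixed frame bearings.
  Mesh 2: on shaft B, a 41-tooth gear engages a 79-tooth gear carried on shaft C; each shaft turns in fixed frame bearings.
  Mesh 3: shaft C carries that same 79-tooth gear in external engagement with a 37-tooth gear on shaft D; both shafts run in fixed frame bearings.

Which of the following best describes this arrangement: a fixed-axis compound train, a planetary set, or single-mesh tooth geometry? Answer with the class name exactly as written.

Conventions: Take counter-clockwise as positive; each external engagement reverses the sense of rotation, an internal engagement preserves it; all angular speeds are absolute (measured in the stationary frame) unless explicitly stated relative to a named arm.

topology: fixed-axis compound train — 3 meshes, A→D
classification: fixed-axis compound train

fixed-axis compound train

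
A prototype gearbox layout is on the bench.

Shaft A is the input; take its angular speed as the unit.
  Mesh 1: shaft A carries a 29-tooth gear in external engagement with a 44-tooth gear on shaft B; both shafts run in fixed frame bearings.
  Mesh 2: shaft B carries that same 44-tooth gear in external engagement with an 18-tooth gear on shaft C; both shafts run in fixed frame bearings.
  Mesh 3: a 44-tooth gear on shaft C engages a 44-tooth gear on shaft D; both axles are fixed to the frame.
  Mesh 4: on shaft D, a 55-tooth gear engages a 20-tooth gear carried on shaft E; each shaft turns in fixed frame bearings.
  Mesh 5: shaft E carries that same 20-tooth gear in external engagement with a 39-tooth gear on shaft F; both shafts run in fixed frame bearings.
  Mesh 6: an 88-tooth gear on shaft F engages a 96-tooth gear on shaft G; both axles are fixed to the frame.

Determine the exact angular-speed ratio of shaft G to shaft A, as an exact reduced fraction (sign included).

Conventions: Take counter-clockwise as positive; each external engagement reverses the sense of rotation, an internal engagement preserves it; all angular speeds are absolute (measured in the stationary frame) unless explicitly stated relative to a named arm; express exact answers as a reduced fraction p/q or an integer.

class = fixed-axis compound train [6 meshes; 6 ratios multiply, 6 sense flips]
mesh 1 [29T→44T]: running ratio 29/44, sense −
mesh 2 [44T→18T]: running ratio 29/18, sense +
mesh 3 [44T→44T]: running ratio 29/18, sense −
mesh 4 [55T→20T]: running ratio 319/72, sense +
mesh 5 [20T→39T]: running ratio 1595/702, sense −
mesh 6 [88T→96T]: running ratio 17545/8424, sense +
ω_out/ω_in = 17545/8424

17545/8424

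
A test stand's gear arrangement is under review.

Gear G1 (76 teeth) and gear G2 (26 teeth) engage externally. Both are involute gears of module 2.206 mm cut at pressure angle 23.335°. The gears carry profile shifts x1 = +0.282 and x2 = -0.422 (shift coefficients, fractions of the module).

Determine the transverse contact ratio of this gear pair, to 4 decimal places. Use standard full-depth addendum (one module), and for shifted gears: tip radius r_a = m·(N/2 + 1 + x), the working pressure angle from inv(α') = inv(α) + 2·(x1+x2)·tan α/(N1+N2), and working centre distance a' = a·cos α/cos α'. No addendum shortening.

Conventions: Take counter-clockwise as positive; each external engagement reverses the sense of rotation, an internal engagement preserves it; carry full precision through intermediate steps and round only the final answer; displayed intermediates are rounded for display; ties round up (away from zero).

topology: single-mesh involute geometry — m = 2.206, 76T/26T pair
base radii: r_b1 = 76.971254, r_b2 = 26.332271
tip radii: r_a1 = 86.656092, r_a2 = 29.953068
inv(α') = inv(23.335°) + 2·(+0.282-0.422)·tan α/(76+26) = 0.02293560  ⇒  α' = 22.96385°
a' = a·cos α / cos α' = 112.5060·cos 23.335°/cos 22.96385° = 112.194830
action lengths: √(r_a1²−r_b1²) = 39.808345, √(r_a2²−r_b2²) = 14.275776
base pitch p_b = π·m·cos α = 6.363482
CR = (39.808345 + 14.275776 − 112.194830·sin 22.96385°)/6.363482 = 1.620383
contact ratio ≈ 1.6204

1.6204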